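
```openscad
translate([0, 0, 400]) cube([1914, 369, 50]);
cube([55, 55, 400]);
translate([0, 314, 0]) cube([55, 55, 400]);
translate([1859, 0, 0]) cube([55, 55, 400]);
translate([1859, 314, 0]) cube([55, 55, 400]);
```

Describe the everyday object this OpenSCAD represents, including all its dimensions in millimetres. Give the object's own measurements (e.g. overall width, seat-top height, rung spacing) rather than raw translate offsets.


A bench: a 1914×369 mm seat slab, 50 mm thick, top at z = 450 mm, on four 55×55 mm square legs flush with the seat corners and standing on z = 0.


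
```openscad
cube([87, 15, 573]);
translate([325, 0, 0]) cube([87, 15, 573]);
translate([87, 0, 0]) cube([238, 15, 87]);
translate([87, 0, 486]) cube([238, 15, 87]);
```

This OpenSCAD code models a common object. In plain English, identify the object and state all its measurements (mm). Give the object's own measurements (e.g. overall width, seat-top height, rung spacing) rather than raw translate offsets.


A rectangular picture frame lying in the x–z plane (depth along y). The opening is 238 mm wide (x) by 399 mm tall (z), surrounded by a border 87 mm wide on all four sides. The frame is 15 mm deep and is made of two full-height vertical stiles with two horizontal rails fitted between them.


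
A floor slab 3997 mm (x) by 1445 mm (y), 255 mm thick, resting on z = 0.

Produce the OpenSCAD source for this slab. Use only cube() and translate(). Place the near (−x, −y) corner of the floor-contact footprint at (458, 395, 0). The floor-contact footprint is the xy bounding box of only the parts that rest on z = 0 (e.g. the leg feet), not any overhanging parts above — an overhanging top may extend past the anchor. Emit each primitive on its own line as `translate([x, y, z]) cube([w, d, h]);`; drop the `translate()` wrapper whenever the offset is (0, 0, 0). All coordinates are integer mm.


translate([458, 395, 0]) cube([3997, 1445, 255]);


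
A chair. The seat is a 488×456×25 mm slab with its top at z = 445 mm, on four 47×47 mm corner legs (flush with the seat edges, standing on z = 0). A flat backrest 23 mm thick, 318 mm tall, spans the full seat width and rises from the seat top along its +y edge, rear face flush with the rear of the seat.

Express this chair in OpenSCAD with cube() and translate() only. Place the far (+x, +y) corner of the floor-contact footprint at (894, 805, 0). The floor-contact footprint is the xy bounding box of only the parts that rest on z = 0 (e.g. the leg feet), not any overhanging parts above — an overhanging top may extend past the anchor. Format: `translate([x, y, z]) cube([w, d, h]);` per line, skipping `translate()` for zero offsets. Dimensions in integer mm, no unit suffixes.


translate([406, 349, 420]) cube([488, 456, 25]);
translate([406, 349, 0]) cube([47, 47, 420]);
translate([847, 349, 0]) cube([47, 47, 420]);
translate([406, 758, 0]) cube([47, 47, 420]);
translate([847, 758, 0]) cube([47, 47, 420]);
translate([406, 782, 445]) cube([488, 23, 318]);


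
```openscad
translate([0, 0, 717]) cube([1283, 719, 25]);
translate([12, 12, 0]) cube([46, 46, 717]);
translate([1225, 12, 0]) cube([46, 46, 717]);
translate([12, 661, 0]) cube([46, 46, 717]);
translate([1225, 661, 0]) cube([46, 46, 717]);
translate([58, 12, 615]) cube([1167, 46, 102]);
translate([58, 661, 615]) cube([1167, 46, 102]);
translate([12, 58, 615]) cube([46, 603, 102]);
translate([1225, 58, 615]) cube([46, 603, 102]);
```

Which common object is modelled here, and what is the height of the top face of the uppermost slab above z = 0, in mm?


A table. The table height is 742 mm.

A 1283×719×25 slab sits at z = 717 on four 46 mm square posts — a table. The top surface is at 717 + 25 = 742 mm.


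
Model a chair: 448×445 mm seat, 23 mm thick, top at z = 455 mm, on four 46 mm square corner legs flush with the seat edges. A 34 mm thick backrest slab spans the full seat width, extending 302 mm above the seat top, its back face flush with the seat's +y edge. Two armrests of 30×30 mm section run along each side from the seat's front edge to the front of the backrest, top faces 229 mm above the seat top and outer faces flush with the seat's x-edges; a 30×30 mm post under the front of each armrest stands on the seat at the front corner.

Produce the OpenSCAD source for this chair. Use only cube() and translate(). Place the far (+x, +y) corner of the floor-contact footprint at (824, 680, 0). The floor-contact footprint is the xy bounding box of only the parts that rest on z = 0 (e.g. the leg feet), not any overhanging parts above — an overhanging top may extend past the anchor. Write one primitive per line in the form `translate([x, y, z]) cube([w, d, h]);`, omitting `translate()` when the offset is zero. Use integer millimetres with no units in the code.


translate([376, 235, 432]) cube([448, 445, 23]);
translate([376, 235, 0]) cube([46, 46, 432]);
translate([778, 235, 0]) cube([46, 46, 432]);
translate([376, 634, 0]) cube([46, 46, 432]);
translate([778, 634, 0]) cube([46, 46, 432]);
translate([376, 646, 455]) cube([448, 34, 302]);
translate([376, 235, 654]) cube([30, 411, 30]);
translate([794, 235, 654]) cube([30, 411, 30]);
translate([376, 235, 455]) cube([30, 30, 199]);
translate([794, 235, 455]) cube([30, 30, 199]);


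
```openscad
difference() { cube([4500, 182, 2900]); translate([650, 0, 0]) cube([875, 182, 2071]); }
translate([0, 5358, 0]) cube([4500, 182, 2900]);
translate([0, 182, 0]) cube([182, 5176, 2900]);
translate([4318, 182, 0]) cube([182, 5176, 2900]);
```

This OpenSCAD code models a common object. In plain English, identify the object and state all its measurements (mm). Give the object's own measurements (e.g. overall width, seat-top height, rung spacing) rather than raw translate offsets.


A single room: four walls, each 2900 mm tall and 182 mm thick, enclosing an outside footprint 4500×5540 mm (x × y), no floor or roof. The front and back walls (−y and +y sides) run the full x-width; the side walls fit between their inner faces. A door opening 875 mm wide and 2071 mm tall is cut through the front wall from the floor up, its −x edge 650 mm from the wall's −x end.


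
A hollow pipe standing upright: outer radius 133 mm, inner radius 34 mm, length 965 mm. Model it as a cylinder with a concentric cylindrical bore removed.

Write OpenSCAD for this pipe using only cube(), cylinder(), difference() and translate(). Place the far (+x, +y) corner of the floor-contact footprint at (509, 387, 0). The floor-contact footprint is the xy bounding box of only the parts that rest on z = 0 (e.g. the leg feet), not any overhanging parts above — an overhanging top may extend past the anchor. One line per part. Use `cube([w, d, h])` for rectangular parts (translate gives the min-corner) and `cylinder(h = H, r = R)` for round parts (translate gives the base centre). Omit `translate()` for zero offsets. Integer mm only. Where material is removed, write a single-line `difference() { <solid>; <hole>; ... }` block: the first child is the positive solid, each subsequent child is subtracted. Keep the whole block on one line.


difference() { translate([376, 254, 0]) cylinder(h = 965, r = 133); translate([376, 254, 0]) cylinder(h = 965, r = 34); }


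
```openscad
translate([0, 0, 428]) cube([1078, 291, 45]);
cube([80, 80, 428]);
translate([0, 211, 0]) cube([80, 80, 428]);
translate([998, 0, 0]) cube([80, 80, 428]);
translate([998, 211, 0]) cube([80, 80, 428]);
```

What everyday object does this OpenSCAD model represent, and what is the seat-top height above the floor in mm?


A bench. The seat-top height is 473 mm.

A long slab on four corner posts — a bench. The slab sits at z = 428 with thickness 45, so the top is 428 + 45 = 473 mm.


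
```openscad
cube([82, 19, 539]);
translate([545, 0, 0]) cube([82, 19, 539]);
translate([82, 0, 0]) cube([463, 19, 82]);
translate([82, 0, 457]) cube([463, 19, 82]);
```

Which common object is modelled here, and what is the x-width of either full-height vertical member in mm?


A picture frame. The border width is 82 mm.

Four thin pieces enclosing a rectangular opening — a picture frame. The two full-height stiles are 539 mm tall; the top rail sits at z = 457 and is 82 mm tall, so the border above the opening is 539 − 457 = 82 mm, matching the stile x-width.


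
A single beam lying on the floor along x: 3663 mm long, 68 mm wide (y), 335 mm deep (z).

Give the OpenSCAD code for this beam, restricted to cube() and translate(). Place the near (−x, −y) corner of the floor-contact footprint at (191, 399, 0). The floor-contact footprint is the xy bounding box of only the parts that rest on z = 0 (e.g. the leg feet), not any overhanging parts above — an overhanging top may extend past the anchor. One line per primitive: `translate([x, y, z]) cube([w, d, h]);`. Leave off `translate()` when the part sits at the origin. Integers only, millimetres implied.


translate([191, 399, 0]) cube([3663, 68, 335]);


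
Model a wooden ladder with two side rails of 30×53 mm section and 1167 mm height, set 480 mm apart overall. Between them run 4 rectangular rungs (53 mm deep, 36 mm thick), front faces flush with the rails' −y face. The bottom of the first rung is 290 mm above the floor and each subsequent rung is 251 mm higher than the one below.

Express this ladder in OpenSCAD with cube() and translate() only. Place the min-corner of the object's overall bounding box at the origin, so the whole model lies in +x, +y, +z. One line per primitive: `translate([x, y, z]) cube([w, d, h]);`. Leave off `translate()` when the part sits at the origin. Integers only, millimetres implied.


// rung span = 480 - 2*30 = 420
// rung[k] z = 290 + k*251
cube([30, 53, 1167]);
translate([450, 0, 0]) cube([30, 53, 1167]);
translate([30, 0, 290]) cube([420, 53, 36]);
translate([30, 0, 541]) cube([420, 53, 36]);
translate([30, 0, 792]) cube([420, 53, 36]);
translate([30, 0, 1043]) cube([420, 53, 36]);


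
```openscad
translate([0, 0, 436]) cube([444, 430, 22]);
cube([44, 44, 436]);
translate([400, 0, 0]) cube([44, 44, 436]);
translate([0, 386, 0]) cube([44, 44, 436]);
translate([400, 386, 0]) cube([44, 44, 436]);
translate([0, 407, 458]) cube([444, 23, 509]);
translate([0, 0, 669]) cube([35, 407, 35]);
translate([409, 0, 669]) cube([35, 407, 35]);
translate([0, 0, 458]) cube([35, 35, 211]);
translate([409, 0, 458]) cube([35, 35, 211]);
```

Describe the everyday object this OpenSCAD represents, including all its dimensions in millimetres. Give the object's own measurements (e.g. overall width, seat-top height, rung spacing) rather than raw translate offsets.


A chair. The seat is a 444×430×22 mm slab with its top at z = 458 mm, on four 44×44 mm corner legs (flush with the seat edges, standing on z = 0). A flat backrest 23 mm thick, 509 mm tall, spans the full seat width and rises from the seat top along its +y edge, rear face flush with the rear of the seat. Two armrests of 35×35 mm section run along each side from the seat's front edge to the front of the backrest, top faces 246 mm above the seat top and outer faces flush with the seat's x-edges; a 35×35 mm post under the front of each armrest stands on the seat at the front corner.


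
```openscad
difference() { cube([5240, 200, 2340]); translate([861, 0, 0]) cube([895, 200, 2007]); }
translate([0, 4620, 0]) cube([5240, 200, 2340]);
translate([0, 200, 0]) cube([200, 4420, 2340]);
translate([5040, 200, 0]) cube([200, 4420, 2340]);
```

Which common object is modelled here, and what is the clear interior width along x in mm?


A single room. The interior width is 4840 mm.

Four walls enclosing a rectangle with a door in the front wall — a room. Outside width 5240 minus two 200 mm walls gives 4840 mm.


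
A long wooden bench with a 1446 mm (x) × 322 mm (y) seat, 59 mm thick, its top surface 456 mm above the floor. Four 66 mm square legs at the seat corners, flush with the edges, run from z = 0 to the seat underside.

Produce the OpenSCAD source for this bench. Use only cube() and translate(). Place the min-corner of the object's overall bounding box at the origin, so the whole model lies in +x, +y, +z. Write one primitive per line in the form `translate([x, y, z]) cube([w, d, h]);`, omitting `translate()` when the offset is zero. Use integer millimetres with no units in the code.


translate([0, 0, 397]) cube([1446, 322, 59]);
cube([66, 66, 397]);
translate([0, 256, 0]) cube([66, 66, 397]);
translate([1380, 0, 0]) cube([66, 66, 397]);
translate([1380, 256, 0]) cube([66, 66, 397]);


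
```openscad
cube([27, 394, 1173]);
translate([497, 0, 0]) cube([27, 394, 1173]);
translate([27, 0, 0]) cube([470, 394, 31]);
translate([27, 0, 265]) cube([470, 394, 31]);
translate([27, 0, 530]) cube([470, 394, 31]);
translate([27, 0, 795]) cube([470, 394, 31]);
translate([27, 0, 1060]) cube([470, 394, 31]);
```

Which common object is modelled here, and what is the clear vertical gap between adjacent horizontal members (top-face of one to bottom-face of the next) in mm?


A bookshelf. The clear shelf gap is 234 mm.

Two tall side panels with 5 horizontal boards between them — a bookshelf. The first two shelf undersides are at z = 0 and z = 265; with shelf thickness 31, the clear gap is 265 − 0 − 31 = 234 mm.


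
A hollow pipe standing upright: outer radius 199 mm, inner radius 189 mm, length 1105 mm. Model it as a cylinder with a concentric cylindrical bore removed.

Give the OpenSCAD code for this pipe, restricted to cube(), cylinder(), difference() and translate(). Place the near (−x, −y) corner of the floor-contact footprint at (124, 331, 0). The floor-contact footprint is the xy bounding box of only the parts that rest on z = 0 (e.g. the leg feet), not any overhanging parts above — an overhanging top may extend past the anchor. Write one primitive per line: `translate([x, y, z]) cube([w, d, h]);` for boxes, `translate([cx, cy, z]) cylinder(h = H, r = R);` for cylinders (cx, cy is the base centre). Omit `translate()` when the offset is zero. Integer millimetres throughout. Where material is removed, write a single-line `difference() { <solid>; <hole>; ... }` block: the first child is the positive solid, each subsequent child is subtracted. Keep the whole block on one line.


difference() { translate([323, 530, 0]) cylinder(h = 1105, r = 199); translate([323, 530, 0]) cylinder(h = 1105, r = 189); }


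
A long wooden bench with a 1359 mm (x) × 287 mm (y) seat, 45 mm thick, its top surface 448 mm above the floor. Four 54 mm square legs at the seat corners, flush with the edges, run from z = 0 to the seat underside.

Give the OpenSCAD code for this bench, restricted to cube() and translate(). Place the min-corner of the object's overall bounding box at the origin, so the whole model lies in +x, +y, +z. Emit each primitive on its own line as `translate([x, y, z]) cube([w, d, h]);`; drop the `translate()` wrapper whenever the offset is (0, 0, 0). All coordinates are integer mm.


translate([0, 0, 403]) cube([1359, 287, 45]);
cube([54, 54, 403]);
translate([0, 233, 0]) cube([54, 54, 403]);
translate([1305, 0, 0]) cube([54, 54, 403]);
translate([1305, 233, 0]) cube([54, 54, 403]);


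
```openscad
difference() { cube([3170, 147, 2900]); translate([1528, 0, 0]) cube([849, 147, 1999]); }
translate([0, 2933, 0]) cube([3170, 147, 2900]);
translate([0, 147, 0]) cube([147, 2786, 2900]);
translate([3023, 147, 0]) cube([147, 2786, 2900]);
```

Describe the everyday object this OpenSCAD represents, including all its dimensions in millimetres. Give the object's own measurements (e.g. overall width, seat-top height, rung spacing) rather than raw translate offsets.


A single room: four walls, each 2900 mm tall and 147 mm thick, enclosing an outside footprint 3170×3080 mm (x × y), no floor or roof. The front and back walls (−y and +y sides) run the full x-width; the side walls fit between their inner faces. A door opening 849 mm wide and 1999 mm tall is cut through the front wall from the floor up, its −x edge 1528 mm from the wall's −x end.


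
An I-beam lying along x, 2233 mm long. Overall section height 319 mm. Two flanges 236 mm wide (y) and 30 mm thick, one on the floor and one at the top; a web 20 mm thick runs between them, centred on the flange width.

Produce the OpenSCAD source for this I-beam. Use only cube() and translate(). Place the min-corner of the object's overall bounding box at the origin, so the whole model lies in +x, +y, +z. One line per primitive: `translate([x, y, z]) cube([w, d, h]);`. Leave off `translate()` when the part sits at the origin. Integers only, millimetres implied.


cube([2233, 236, 30]);
translate([0, 108, 30]) cube([2233, 20, 259]);
translate([0, 0, 289]) cube([2233, 236, 30]);


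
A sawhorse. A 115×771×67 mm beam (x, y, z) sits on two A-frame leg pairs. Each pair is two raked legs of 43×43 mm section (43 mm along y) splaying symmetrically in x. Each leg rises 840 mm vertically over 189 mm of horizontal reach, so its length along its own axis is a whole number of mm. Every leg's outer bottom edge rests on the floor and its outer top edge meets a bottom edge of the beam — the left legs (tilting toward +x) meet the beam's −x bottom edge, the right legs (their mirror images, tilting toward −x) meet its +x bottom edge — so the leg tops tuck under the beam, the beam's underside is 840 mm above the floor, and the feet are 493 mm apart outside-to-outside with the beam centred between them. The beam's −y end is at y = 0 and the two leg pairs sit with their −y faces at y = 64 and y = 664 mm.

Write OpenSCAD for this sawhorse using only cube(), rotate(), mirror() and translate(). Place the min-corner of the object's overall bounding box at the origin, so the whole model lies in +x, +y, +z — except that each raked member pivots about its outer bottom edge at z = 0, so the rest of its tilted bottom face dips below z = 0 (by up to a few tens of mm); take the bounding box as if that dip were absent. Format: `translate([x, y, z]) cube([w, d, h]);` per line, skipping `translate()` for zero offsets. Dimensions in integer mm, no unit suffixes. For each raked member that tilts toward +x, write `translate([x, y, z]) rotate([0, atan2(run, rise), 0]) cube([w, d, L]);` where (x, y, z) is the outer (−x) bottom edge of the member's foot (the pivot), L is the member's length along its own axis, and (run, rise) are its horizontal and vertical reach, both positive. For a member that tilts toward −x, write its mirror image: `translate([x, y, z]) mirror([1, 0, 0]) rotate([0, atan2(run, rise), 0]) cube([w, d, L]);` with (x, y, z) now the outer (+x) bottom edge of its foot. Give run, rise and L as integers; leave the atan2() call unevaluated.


// leg length = √(189² + 840²) = 861
// right-leg outer foot x = 2·189 + 115 = 493
// beam min-corner = (189, 0, 840)
translate([189, 0, 840]) cube([115, 771, 67]);
translate([0, 64, 0]) rotate([0, atan2(189, 840), 0]) cube([43, 43, 861]);
translate([493, 64, 0]) mirror([1, 0, 0]) rotate([0, atan2(189, 840), 0]) cube([43, 43, 861]);
translate([0, 664, 0]) rotate([0, atan2(189, 840), 0]) cube([43, 43, 861]);
translate([493, 664, 0]) mirror([1, 0, 0]) rotate([0, atan2(189, 840), 0]) cube([43, 43, 861]);


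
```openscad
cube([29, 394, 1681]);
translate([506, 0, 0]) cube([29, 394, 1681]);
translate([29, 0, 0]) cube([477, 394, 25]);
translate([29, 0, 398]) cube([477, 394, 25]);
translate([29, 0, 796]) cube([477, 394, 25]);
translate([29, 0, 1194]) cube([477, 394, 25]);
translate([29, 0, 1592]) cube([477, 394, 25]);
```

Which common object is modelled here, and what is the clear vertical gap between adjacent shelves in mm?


A bookshelf. The clear shelf gap is 373 mm.

Two tall side panels with 5 horizontal boards between them — a bookshelf. The first two shelf undersides are at z = 0 and z = 398; with shelf thickness 25, the clear gap is 398 − 0 − 25 = 373 mm.


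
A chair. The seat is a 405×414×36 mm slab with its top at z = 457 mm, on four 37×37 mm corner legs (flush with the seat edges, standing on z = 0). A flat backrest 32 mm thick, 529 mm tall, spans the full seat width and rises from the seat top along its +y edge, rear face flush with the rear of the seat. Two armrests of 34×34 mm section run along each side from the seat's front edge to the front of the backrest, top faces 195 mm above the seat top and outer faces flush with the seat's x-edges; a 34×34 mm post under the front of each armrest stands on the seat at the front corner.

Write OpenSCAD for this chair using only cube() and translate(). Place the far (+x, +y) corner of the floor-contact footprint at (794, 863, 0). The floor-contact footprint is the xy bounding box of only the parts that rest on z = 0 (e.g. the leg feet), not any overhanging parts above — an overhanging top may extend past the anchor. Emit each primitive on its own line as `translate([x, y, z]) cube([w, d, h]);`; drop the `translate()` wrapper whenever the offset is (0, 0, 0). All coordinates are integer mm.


// leg_h = 457 - 36 = 421
// arm post h = 195 - 34 = 161
translate([389, 449, 421]) cube([405, 414, 36]);
translate([389, 449, 0]) cube([37, 37, 421]);
translate([757, 449, 0]) cube([37, 37, 421]);
translate([389, 826, 0]) cube([37, 37, 421]);
translate([757, 826, 0]) cube([37, 37, 421]);
translate([389, 831, 457]) cube([405, 32, 529]);
translate([389, 449, 618]) cube([34, 382, 34]);
translate([760, 449, 618]) cube([34, 382, 34]);
translate([389, 449, 457]) cube([34, 34, 161]);
translate([760, 449, 457]) cube([34, 34, 161]);


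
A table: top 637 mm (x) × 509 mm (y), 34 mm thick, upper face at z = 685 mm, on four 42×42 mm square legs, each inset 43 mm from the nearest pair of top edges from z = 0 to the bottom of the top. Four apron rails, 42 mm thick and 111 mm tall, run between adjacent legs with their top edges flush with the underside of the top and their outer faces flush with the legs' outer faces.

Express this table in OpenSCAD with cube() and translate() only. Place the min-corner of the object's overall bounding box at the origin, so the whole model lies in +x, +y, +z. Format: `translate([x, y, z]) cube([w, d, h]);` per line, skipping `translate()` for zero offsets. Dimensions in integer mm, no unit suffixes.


translate([0, 0, 651]) cube([637, 509, 34]);
translate([43, 43, 0]) cube([42, 42, 651]);
translate([552, 43, 0]) cube([42, 42, 651]);
translate([43, 424, 0]) cube([42, 42, 651]);
translate([552, 424, 0]) cube([42, 42, 651]);
translate([85, 43, 540]) cube([467, 42, 111]);
translate([85, 424, 540]) cube([467, 42, 111]);
translate([43, 85, 540]) cube([42, 339, 111]);
translate([552, 85, 540]) cube([42, 339, 111]);


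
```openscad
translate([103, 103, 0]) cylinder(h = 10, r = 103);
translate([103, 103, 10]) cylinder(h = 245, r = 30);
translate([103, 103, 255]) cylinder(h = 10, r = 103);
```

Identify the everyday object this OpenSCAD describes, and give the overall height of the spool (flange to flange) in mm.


A spool. The overall height is 265 mm.

Three coaxial cylinders, large–small–large — a spool. Two 10 mm flanges and a 245 mm core give 10 + 245 + 10 = 265 mm.


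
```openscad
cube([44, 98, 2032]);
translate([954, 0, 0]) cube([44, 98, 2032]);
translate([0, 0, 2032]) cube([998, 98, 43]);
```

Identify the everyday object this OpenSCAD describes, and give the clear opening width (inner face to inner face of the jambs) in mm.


A door frame. The clear opening width is 910 mm.

Two 2032 mm tall posts with a header on top — a door frame. The left jamb is 44 mm wide at x = 0; the right jamb starts at x = 954. The clear opening is 954 − 44 = 910 mm.


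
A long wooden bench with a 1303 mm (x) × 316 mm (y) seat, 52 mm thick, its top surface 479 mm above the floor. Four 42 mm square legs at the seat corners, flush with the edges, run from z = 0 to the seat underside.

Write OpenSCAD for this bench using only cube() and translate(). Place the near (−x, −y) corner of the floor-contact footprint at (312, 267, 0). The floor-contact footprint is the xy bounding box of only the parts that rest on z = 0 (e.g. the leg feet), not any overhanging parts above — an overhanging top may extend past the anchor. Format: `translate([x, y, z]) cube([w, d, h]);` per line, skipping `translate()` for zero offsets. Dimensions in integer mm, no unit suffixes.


translate([312, 267, 427]) cube([1303, 316, 52]);
translate([312, 267, 0]) cube([42, 42, 427]);
translate([312, 541, 0]) cube([42, 42, 427]);
translate([1573, 267, 0]) cube([42, 42, 427]);
translate([1573, 541, 0]) cube([42, 42, 427]);


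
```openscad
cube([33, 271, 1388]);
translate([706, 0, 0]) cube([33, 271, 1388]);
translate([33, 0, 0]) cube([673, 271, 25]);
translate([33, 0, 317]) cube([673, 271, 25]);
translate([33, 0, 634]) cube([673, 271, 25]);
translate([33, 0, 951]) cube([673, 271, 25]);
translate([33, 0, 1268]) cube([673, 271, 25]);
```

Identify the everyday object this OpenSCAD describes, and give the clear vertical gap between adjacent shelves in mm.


A bookshelf. The clear shelf gap is 292 mm.

Two tall side panels with 5 horizontal boards between them — a bookshelf. The first two shelf undersides are at z = 0 and z = 317; with shelf thickness 25, the clear gap is 317 − 0 − 25 = 292 mm.


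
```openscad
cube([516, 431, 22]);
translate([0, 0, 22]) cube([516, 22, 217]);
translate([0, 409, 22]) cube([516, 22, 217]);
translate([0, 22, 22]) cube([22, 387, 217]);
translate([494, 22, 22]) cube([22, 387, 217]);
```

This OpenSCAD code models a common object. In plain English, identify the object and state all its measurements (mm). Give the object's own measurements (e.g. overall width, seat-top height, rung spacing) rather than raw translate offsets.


An open-topped rectangular box: outside dimensions 516×431×239 mm, with a uniform wall and base thickness of 22 mm. The base is a full 516×431 slab on the floor; four walls sit on top of the base. The front and back walls (the −y and +y sides) span the full width; the two side walls fit between them.


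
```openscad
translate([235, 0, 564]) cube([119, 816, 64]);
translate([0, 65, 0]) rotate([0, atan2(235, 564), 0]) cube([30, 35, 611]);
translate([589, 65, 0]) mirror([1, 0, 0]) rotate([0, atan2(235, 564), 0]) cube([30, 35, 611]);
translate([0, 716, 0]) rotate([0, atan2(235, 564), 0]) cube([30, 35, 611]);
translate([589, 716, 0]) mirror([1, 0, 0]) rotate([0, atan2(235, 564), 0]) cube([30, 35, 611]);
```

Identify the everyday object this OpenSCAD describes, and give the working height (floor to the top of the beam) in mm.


A sawhorse. The overall height is 628 mm.

A beam across two mirrored pairs of raked legs — a sawhorse. The beam's underside is at z = 564 (matching the legs' vertical rise in atan2(235, 564)) and the beam is 64 mm tall, so its top is at 564 + 64 = 628 mm. The raked legs top out at the beam's underside, so that is the highest point.


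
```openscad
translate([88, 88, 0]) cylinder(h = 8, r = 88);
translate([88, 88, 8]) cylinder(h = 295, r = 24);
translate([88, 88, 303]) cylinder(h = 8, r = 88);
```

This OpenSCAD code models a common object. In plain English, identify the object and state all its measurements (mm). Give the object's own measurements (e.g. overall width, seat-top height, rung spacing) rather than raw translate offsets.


A spool: two coaxial disc flanges of radius 88 mm and thickness 8 mm, joined by a core cylinder of radius 24 mm and height 295 mm. The lower flange rests on z = 0 and the three cylinders share a vertical axis.


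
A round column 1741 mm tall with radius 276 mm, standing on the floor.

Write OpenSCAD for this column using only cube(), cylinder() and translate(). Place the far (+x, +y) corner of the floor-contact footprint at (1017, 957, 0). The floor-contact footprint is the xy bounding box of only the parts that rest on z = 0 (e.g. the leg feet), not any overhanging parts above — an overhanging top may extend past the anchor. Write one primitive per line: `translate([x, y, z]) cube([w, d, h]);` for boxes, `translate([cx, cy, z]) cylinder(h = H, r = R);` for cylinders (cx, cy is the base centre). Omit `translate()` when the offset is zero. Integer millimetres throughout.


translate([741, 681, 0]) cylinder(h = 1741, r = 276);


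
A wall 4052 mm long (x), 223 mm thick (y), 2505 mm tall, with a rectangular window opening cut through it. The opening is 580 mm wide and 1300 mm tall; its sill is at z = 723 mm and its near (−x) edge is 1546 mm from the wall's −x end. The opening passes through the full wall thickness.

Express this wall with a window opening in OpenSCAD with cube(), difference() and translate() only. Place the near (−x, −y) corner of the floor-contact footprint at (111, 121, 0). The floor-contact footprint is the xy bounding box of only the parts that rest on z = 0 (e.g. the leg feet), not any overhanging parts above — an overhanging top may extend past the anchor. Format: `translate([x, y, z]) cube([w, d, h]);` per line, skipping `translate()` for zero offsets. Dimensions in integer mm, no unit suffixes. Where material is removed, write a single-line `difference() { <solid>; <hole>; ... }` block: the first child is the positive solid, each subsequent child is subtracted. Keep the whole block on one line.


difference() { translate([111, 121, 0]) cube([4052, 223, 2505]); translate([1657, 121, 723]) cube([580, 223, 1300]); }


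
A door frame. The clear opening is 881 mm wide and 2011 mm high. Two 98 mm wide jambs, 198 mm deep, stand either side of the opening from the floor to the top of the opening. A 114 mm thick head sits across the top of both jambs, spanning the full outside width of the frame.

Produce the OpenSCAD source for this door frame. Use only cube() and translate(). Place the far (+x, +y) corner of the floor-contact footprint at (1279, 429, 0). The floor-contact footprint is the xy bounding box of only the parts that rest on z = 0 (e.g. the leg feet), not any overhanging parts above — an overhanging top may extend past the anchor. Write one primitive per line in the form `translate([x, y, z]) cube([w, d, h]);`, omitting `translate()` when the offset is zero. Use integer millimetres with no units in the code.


translate([202, 231, 0]) cube([98, 198, 2011]);
translate([1181, 231, 0]) cube([98, 198, 2011]);
translate([202, 231, 2011]) cube([1077, 198, 114]);


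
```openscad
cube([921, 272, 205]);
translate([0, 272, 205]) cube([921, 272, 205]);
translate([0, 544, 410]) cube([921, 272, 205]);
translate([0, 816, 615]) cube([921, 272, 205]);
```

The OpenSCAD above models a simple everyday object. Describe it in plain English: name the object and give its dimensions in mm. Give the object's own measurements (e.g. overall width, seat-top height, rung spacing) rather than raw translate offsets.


A straight staircase of 4 solid steps. Each step is 921 mm wide (x), 272 mm deep (y, the going) and 205 mm tall (the rise). The first step rests on the floor; each subsequent step sits one going further in +y and one rise higher in +z, directly behind and above the previous step with no overlap.


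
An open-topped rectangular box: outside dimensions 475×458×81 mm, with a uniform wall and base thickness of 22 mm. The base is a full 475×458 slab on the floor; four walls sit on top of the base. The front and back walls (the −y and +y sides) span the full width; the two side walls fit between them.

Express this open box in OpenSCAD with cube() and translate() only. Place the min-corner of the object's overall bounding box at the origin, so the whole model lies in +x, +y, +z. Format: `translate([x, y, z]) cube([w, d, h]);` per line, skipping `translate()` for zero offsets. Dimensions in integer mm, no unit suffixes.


cube([475, 458, 22]);
translate([0, 0, 22]) cube([475, 22, 59]);
translate([0, 436, 22]) cube([475, 22, 59]);
translate([0, 22, 22]) cube([22, 414, 59]);
translate([453, 22, 22]) cube([22, 414, 59]);


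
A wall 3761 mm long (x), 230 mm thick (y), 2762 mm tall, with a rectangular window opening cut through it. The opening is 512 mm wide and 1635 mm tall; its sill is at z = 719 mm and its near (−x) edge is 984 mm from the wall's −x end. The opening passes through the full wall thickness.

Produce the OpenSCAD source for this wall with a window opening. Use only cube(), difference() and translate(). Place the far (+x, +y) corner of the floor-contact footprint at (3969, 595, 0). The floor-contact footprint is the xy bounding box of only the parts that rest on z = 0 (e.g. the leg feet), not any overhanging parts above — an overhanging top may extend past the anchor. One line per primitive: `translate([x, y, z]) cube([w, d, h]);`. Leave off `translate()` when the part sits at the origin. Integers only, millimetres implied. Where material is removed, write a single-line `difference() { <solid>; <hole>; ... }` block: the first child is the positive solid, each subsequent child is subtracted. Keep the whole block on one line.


difference() { translate([208, 365, 0]) cube([3761, 230, 2762]); translate([1192, 365, 719]) cube([512, 230, 1635]); }


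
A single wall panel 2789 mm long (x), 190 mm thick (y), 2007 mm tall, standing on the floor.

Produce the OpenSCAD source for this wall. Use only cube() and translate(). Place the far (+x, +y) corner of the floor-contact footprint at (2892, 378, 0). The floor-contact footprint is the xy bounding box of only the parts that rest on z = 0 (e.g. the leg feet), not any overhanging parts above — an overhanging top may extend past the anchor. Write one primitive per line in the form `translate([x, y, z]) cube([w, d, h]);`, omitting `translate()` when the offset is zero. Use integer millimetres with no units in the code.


translate([103, 188, 0]) cube([2789, 190, 2007]);


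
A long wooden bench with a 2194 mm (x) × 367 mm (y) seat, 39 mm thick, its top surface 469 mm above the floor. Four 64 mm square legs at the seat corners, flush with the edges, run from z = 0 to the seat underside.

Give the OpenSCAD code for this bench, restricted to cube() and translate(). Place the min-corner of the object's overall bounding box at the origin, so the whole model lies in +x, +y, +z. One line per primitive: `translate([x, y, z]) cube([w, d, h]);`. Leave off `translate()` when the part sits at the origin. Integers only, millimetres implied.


translate([0, 0, 430]) cube([2194, 367, 39]);
cube([64, 64, 430]);
translate([0, 303, 0]) cube([64, 64, 430]);
translate([2130, 0, 0]) cube([64, 64, 430]);
translate([2130, 303, 0]) cube([64, 64, 430]);


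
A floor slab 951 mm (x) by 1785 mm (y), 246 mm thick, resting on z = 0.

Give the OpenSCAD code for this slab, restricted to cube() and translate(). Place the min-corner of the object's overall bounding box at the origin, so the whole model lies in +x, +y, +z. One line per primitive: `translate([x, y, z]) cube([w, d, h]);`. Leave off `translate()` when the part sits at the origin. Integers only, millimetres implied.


cube([951, 1785, 246]);


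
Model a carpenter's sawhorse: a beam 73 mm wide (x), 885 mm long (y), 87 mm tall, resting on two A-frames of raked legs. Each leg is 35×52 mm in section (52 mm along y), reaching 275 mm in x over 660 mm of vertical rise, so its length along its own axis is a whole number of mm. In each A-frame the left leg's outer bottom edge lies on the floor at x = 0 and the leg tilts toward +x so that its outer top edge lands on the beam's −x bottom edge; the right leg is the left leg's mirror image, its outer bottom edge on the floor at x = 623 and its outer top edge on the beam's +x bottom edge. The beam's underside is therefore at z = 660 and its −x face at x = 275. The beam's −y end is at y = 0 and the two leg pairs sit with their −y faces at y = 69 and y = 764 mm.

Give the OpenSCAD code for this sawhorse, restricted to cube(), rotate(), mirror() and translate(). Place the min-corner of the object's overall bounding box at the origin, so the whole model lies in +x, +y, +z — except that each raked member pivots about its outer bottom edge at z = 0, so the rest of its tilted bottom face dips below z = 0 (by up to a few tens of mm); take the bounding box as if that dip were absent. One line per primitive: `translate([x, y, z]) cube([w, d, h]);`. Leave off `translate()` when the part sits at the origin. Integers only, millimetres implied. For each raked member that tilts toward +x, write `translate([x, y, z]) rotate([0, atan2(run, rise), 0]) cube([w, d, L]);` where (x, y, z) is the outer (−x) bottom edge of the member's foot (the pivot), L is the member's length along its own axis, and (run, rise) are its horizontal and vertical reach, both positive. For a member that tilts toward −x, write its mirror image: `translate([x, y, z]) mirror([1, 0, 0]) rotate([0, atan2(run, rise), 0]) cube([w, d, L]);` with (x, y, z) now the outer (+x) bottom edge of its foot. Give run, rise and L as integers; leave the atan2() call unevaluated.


// leg length = √(275² + 660²) = 715
// right-leg outer foot x = 2·275 + 73 = 623
// beam min-corner = (275, 0, 660)
translate([275, 0, 660]) cube([73, 885, 87]);
translate([0, 69, 0]) rotate([0, atan2(275, 660), 0]) cube([35, 52, 715]);
translate([623, 69, 0]) mirror([1, 0, 0]) rotate([0, atan2(275, 660), 0]) cube([35, 52, 715]);
translate([0, 764, 0]) rotate([0, atan2(275, 660), 0]) cube([35, 52, 715]);
translate([623, 764, 0]) mirror([1, 0, 0]) rotate([0, atan2(275, 660), 0]) cube([35, 52, 715]);


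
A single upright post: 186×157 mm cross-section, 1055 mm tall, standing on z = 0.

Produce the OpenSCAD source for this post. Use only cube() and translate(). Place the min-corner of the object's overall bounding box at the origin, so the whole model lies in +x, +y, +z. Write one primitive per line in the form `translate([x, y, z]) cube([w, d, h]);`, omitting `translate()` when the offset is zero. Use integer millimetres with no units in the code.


cube([186, 157, 1055]);


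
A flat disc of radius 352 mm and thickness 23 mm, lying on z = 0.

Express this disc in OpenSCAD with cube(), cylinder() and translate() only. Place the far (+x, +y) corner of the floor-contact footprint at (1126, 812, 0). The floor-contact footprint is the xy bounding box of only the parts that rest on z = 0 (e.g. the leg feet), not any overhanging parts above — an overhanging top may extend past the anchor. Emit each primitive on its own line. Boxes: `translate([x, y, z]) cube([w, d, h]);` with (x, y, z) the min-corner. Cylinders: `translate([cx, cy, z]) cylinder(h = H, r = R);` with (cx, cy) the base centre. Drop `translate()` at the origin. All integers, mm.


translate([774, 460, 0]) cylinder(h = 23, r = 352);


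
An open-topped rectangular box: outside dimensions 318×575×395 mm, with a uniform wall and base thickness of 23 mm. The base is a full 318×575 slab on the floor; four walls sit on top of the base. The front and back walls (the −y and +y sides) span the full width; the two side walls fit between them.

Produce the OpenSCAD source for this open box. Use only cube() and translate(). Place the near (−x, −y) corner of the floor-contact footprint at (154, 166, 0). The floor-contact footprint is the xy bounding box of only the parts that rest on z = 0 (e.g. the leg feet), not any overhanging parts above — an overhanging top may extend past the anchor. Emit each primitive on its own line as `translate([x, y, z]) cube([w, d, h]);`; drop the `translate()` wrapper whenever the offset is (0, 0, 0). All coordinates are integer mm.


translate([154, 166, 0]) cube([318, 575, 23]);
translate([154, 166, 23]) cube([318, 23, 372]);
translate([154, 718, 23]) cube([318, 23, 372]);
translate([154, 189, 23]) cube([23, 529, 372]);
translate([449, 189, 23]) cube([23, 529, 372]);


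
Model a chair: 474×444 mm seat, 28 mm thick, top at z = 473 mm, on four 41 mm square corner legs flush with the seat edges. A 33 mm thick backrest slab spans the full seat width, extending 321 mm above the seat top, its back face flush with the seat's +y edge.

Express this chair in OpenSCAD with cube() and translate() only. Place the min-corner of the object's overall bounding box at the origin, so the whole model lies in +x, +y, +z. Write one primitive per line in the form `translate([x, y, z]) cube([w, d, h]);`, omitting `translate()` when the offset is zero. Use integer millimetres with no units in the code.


translate([0, 0, 445]) cube([474, 444, 28]);
cube([41, 41, 445]);
translate([433, 0, 0]) cube([41, 41, 445]);
translate([0, 403, 0]) cube([41, 41, 445]);
translate([433, 403, 0]) cube([41, 41, 445]);
translate([0, 411, 473]) cube([474, 33, 321]);
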